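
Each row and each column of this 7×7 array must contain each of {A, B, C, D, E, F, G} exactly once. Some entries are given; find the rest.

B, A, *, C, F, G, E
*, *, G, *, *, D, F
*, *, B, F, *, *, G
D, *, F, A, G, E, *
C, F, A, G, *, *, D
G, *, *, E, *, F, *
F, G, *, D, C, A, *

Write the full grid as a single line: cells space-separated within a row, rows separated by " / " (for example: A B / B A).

B A D C F G E / E C G B A D F / A E B F D C G / D B F A G E C / C F A G E B D / G D C E B F A / F G E D C A B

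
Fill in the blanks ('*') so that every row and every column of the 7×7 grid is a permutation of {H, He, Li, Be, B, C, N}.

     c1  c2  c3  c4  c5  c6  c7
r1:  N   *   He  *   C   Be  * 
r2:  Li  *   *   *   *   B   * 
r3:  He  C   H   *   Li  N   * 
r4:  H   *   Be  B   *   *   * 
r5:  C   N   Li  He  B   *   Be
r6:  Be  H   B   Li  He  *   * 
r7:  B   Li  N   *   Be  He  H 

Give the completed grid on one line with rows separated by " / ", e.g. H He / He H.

N B He H C Be Li / Li Be C N H B He / He C H Be Li N B / H He Be B N Li C / C N Li He B H Be / Be H B Li He C N / B Li N C Be He H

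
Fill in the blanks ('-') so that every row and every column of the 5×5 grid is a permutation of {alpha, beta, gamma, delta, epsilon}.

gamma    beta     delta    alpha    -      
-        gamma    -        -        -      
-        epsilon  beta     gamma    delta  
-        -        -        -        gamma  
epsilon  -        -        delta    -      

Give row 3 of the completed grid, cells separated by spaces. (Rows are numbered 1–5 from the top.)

alpha epsilon beta gamma delta

(r1,c5) = epsilon
(r3,c1) = alpha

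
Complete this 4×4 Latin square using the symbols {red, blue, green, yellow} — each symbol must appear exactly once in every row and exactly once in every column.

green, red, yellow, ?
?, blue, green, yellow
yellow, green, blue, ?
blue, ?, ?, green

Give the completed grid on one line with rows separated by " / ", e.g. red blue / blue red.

(r1,c4) = blue
(r2,c1) = red
(r3,c4) = red
(r4,c2) = yellow
(r4,c3) = red

green red yellow blue / red blue green yellow / yellow green blue red / blue yellow red green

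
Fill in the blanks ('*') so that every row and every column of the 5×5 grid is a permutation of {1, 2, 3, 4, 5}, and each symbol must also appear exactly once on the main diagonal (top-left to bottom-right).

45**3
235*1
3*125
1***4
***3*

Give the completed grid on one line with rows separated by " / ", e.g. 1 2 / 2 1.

4 5 2 1 3 / 2 3 5 4 1 / 3 4 1 2 5 / 1 2 3 5 4 / 5 1 4 3 2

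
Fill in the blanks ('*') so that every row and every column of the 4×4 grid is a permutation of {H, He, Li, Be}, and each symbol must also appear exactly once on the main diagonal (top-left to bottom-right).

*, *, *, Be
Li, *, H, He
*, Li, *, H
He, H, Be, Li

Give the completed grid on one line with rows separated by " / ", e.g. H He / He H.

H He Li Be / Li Be H He / Be Li He H / He H Be Li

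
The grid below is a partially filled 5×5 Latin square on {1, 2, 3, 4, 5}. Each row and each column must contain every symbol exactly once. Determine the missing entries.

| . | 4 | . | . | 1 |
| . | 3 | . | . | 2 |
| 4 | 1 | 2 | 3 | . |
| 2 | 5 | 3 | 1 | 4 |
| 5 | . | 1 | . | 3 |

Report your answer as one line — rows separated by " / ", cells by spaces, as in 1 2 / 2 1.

At row 1, column 1: row 1 has {1,4}; column 1 has {2,4,5}; that leaves 3.
At row 1, column 3: row 1 has {1,3,4}; column 3 has {1,2,3}; that leaves 5.
At row 1, column 4: row 1 has {1,3,4,5}; column 4 has {1,3}; that leaves 2.
At row 2, column 1: row 2 has {2,3}; column 1 has {2,3,4,5}; that leaves 1.
At row 2, column 3: row 2 has {1,2,3}; column 3 has {1,2,3,5}; that leaves 4.
At row 2, column 4: row 2 has {1,2,3,4}; column 4 has {1,2,3}; that leaves 5.
At row 3, column 5: row 3 has {1,2,3,4}; column 5 has {1,2,3,4}; that leaves 5.
At row 5, column 2: row 5 has {1,3,5}; column 2 has {1,3,4,5}; that leaves 2.
At row 5, column 4: row 5 has {1,2,3,5}; column 4 has {1,2,3,5}; that leaves 4.

3 4 5 2 1 / 1 3 4 5 2 / 4 1 2 3 5 / 2 5 3 1 4 / 5 2 1 4 3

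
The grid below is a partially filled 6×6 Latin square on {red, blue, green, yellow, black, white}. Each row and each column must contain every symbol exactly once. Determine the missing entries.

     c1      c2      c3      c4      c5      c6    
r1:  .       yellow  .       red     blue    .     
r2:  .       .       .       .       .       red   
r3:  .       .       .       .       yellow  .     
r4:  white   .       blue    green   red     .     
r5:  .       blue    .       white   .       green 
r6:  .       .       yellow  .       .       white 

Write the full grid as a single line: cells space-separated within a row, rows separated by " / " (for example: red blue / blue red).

green yellow white red blue black / blue green black yellow white red / red white green black yellow blue / white black blue green red yellow / yellow blue red white black green / black red yellow blue green white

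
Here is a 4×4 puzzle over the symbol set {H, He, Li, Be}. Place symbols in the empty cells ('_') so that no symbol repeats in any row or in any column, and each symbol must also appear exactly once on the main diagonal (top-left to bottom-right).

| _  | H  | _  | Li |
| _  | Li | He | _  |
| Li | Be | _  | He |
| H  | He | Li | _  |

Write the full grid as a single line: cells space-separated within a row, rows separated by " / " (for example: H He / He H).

He H Be Li / Be Li He H / Li Be H He / H He Li Be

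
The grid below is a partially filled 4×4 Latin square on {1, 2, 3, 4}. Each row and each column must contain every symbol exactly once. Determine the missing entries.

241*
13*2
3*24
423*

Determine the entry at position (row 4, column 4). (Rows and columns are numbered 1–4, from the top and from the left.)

row 1 has {1,2,4}; column 4 has {2,4} — only 3 is left for (r1,c4).
row 2 has {1,2,3}; column 3 has {1,2,3} — only 4 is left for (r2,c3).
row 3 has {2,3,4}; column 2 has {2,3,4} — only 1 is left for (r3,c2).
row 4 has {2,3,4}; column 4 has {2,3,4} — only 1 is left for (r4,c4).

1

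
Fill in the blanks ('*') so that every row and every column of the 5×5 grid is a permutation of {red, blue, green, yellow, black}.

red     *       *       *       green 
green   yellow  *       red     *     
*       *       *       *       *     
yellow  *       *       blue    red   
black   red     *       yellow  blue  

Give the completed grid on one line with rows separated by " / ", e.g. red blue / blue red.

red blue yellow black green / green yellow blue red black / blue black red green yellow / yellow green black blue red / black red green yellow blue

row 1 has {red,green}; column 4 has {red,blue,yellow} — only black is left for (r1,c4).
row 2 has {red,green,yellow}; column 5 has {red,blue,green} — only black is left for (r2,c5).
row 3 is empty so far; column 1 has {red,green,yellow,black} — only blue is left for (r3,c1).
row 3 has {blue}; column 4 has {red,blue,yellow,black} — only green is left for (r3,c4).
row 3 has {blue,green}; column 5 has {red,blue,green,black} — only yellow is left for (r3,c5).
row 5 has {red,blue,yellow,black}; column 3 is empty so far — only green is left for (r5,c3).
row 1 has {red,green,black}; column 2 has {red,yellow} — only blue is left for (r1,c2).
row 1 has {red,blue,green,black}; column 3 has {green} — only yellow is left for (r1,c3).
row 2 has {red,green,yellow,black}; column 3 has {green,yellow} — only blue is left for (r2,c3).
row 3 has {blue,green,yellow}; column 2 has {red,blue,yellow} — only black is left for (r3,c2).
row 3 has {blue,green,yellow,black}; column 3 has {blue,green,yellow} — only red is left for (r3,c3).
row 4 has {red,blue,yellow}; column 2 has {red,blue,yellow,black} — only green is left for (r4,c2).
row 4 has {red,blue,green,yellow}; column 3 has {red,blue,green,yellow} — only black is left for (r4,c3).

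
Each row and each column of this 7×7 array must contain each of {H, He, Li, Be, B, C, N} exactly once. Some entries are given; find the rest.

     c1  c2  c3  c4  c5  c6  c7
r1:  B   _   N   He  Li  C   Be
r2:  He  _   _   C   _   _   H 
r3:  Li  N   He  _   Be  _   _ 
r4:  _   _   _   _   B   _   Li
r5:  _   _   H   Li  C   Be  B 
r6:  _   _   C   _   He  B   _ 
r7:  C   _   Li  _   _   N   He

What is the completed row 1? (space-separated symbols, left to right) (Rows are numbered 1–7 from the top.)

B H N He Li C Be

row 1 has {He,Li,Be,B,C,N}; column 2 has {N} — only H is left for (r1,c2).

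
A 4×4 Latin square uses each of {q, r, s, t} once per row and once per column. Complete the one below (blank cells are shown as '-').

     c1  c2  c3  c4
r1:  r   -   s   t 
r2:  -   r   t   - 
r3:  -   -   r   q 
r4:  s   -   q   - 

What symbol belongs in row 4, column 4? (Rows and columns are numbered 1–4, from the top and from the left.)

r

Cell (r1,c2): row 1 has {r,s,t}; column 2 has {r} → q.
Cell (r2,c1): row 2 has {r,t}; column 1 has {r,s} → q.
Cell (r2,c4): row 2 has {q,r,t}; column 4 has {q,t} → s.
Cell (r3,c1): row 3 has {q,r}; column 1 has {q,r,s} → t.
Cell (r3,c2): row 3 has {q,r,t}; column 2 has {q,r} → s.
Cell (r4,c2): row 4 has {q,s}; column 2 has {q,r,s} → t.
Cell (r4,c4): row 4 has {q,s,t}; column 4 has {q,s,t} → r.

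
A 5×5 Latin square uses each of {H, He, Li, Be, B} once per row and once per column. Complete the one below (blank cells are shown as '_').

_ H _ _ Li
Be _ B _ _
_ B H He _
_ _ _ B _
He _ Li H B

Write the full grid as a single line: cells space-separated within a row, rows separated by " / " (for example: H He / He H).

B H He Be Li / Be He B Li H / Li B H He Be / H Li Be B He / He Be Li H B

At row 1, column 1: row 1 has {H,Li}; column 1 has {He,Be}; that leaves B.
At row 1, column 4: row 1 has {H,Li,B}; column 4 has {H,He,B}; that leaves Be.
At row 2, column 4: row 2 has {Be,B}; column 4 has {H,He,Be,B}; that leaves Li.
At row 3, column 1: row 3 has {H,He,B}; column 1 has {He,Be,B}; that leaves Li.
At row 3, column 5: row 3 has {H,He,Li,B}; column 5 has {Li,B}; that leaves Be.
At row 4, column 1: row 4 has {B}; column 1 has {He,Li,Be,B}; that leaves H.
At row 4, column 5: row 4 has {H,B}; column 5 has {Li,Be,B}; that leaves He.
At row 5, column 2: row 5 has {H,He,Li,B}; column 2 has {H,B}; that leaves Be.
At row 1, column 3: row 1 has {H,Li,Be,B}; column 3 has {H,Li,B}; that leaves He.
At row 2, column 2: row 2 has {Li,Be,B}; column 2 has {H,Be,B}; that leaves He.
At row 2, column 5: row 2 has {He,Li,Be,B}; column 5 has {He,Li,Be,B}; that leaves H.
At row 4, column 2: row 4 has {H,He,B}; column 2 has {H,He,Be,B}; that leaves Li.
At row 4, column 3: row 4 has {H,He,Li,B}; column 3 has {H,He,Li,B}; that leaves Be.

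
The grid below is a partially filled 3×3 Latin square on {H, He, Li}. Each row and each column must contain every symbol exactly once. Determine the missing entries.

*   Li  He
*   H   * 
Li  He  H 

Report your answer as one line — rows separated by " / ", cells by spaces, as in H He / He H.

H Li He / He H Li / Li He H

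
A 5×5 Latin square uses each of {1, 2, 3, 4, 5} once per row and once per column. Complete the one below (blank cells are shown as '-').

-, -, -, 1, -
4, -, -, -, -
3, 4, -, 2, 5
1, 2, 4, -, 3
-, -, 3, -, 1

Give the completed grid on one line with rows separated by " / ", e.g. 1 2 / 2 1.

5 3 2 1 4 / 4 1 5 3 2 / 3 4 1 2 5 / 1 2 4 5 3 / 2 5 3 4 1

(r2,c5) = 2
(r3,c3) = 1
(r4,c4) = 5
(r5,c2) = 5
(r5,c4) = 4
(r1,c2) = 3
(r1,c5) = 4
(r2,c2) = 1
(r2,c3) = 5
(r2,c4) = 3
(r5,c1) = 2
(r1,c1) = 5
(r1,c3) = 2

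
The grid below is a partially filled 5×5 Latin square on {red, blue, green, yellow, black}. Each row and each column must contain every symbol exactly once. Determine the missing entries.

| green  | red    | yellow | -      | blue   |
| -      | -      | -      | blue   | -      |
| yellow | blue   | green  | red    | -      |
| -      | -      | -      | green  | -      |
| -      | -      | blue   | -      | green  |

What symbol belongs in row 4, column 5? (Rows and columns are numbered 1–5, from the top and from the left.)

red

(r1,c4) = black
(r3,c5) = black
(r5,c4) = yellow
(r5,c2) = black
(r4,c2) = yellow
(r4,c5) = red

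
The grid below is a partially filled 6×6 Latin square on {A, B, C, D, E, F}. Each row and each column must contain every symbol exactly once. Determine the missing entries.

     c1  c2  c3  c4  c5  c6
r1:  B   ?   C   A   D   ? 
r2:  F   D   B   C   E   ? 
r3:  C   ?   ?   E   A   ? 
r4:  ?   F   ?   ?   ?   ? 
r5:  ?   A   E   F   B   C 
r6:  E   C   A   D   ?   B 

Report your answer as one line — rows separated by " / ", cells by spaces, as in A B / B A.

At row 1, column 2: row 1 has {A,B,C,D}; column 2 has {A,C,D,F}; that leaves E.
At row 1, column 6: row 1 has {A,B,C,D,E}; column 6 has {B,C}; that leaves F.
At row 2, column 6: row 2 has {B,C,D,E,F}; column 6 has {B,C,F}; that leaves A.
At row 3, column 2: row 3 has {A,C,E}; column 2 has {A,C,D,E,F}; that leaves B.
At row 3, column 6: row 3 has {A,B,C,E}; column 6 has {A,B,C,F}; that leaves D.
At row 4, column 3: row 4 has {F}; column 3 has {A,B,C,E}; that leaves D.
At row 4, column 4: row 4 has {D,F}; column 4 has {A,C,D,E,F}; that leaves B.
At row 4, column 5: row 4 has {B,D,F}; column 5 has {A,B,D,E}; that leaves C.
At row 4, column 6: row 4 has {B,C,D,F}; column 6 has {A,B,C,D,F}; that leaves E.
At row 5, column 1: row 5 has {A,B,C,E,F}; column 1 has {B,C,E,F}; that leaves D.
At row 6, column 5: row 6 has {A,B,C,D,E}; column 5 has {A,B,C,D,E}; that leaves F.
At row 3, column 3: row 3 has {A,B,C,D,E}; column 3 has {A,B,C,D,E}; that leaves F.
At row 4, column 1: row 4 has {B,C,D,E,F}; column 1 has {B,C,D,E,F}; that leaves A.

B E C A D F / F D B C E A / C B F E A D / A F D B C E / D A E F B C / E C A D F B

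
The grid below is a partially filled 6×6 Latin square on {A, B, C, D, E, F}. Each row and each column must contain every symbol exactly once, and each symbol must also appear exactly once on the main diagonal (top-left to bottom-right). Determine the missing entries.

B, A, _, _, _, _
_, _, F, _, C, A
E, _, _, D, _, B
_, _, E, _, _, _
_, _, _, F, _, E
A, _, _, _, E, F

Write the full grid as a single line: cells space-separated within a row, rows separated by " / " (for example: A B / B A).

B A D E F C / D E F B C A / E F C D A B / F C E A B D / C B A F D E / A D B C E F

(r2,c1) = D
(r2,c2) = E
(r2,c4) = B
(r5,c1) = C
(r6,c4) = C
(r1,c4) = E
(r4,c1) = F
(r4,c4) = A
(r5,c5) = D
(r1,c5) = F
(r3,c3) = C
(r3,c5) = A
(r4,c5) = B
(r5,c2) = B
(r5,c3) = A
(r6,c2) = D
(r6,c3) = B
(r1,c3) = D
(r1,c6) = C
(r3,c2) = F
(r4,c2) = C
(r4,c6) = D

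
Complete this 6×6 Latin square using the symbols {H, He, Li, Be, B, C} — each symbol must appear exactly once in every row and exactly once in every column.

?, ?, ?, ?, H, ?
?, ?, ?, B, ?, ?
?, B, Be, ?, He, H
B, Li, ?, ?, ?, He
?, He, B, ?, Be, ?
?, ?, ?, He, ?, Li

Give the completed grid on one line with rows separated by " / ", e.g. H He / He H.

(r4,c5) = C
(r5,c6) = C
(r6,c5) = B
(r2,c5) = Li
(r2,c6) = Be
(r4,c3) = H
(r4,c4) = Be
(r6,c3) = C
(r1,c6) = B
(r2,c3) = He
(r1,c3) = Li
(r1,c4) = C
(r3,c4) = Li
(r5,c4) = H
(r1,c2) = Be
(r3,c1) = C
(r5,c1) = Li
(r6,c2) = H
(r1,c1) = He
(r2,c1) = H
(r2,c2) = C
(r6,c1) = Be

He Be Li C H B / H C He B Li Be / C B Be Li He H / B Li H Be C He / Li He B H Be C / Be H C He B Li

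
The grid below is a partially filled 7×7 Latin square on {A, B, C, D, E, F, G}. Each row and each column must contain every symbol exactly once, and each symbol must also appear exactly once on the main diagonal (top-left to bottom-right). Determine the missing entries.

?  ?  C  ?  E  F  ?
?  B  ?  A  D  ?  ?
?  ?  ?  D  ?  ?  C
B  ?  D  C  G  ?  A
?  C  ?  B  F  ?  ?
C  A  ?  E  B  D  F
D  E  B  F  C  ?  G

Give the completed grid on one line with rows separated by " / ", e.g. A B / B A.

(r1,c1): row 1 has {C,E,F}; column 1 has {B,C,D}; the diagonal has {B,C,D,F,G}, so it must be A.
(r1,c4): row 1 has {A,C,E,F}; column 4 has {A,B,C,D,E,F}, so it must be G.
(r2,c7): row 2 has {A,B,D}; column 7 has {A,C,F,G}, so it must be E.
(r3,c3): row 3 has {C,D}; column 3 has {B,C,D}; the diagonal has {A,B,C,D,F,G}, so it must be E.
(r3,c5): row 3 has {C,D,E}; column 5 has {B,C,D,E,F,G}, so it must be A.
(r4,c2): row 4 has {A,B,C,D,G}; column 2 has {A,B,C,E}, so it must be F.
(r4,c6): row 4 has {A,B,C,D,F,G}; column 6 has {D,F}, so it must be E.
(r5,c7): row 5 has {B,C,F}; column 7 has {A,C,E,F,G}, so it must be D.
(r6,c3): row 6 has {A,B,C,D,E,F}; column 3 has {B,C,D,E}, so it must be G.
(r7,c6): row 7 has {B,C,D,E,F,G}; column 6 has {D,E,F}, so it must be A.
(r1,c2): row 1 has {A,C,E,F,G}; column 2 has {A,B,C,E,F}, so it must be D.
(r1,c7): row 1 has {A,C,D,E,F,G}; column 7 has {A,C,D,E,F,G}, so it must be B.
(r2,c3): row 2 has {A,B,D,E}; column 3 has {B,C,D,E,G}, so it must be F.
(r3,c2): row 3 has {A,C,D,E}; column 2 has {A,B,C,D,E,F}, so it must be G.
(r3,c6): row 3 has {A,C,D,E,G}; column 6 has {A,D,E,F}, so it must be B.
(r5,c3): row 5 has {B,C,D,F}; column 3 has {B,C,D,E,F,G}, so it must be A.
(r5,c6): row 5 has {A,B,C,D,F}; column 6 has {A,B,D,E,F}, so it must be G.
(r2,c1): row 2 has {A,B,D,E,F}; column 1 has {A,B,C,D}, so it must be G.
(r2,c6): row 2 has {A,B,D,E,F,G}; column 6 has {A,B,D,E,F,G}, so it must be C.
(r3,c1): row 3 has {A,B,C,D,E,G}; column 1 has {A,B,C,D,G}, so it must be F.
(r5,c1): row 5 has {A,B,C,D,F,G}; column 1 has {A,B,C,D,F,G}, so it must be E.

A D C G E F B / G B F A D C E / F G E D A B C / B F D C G E A / E C A B F G D / C A G E B D F / D E B F C A G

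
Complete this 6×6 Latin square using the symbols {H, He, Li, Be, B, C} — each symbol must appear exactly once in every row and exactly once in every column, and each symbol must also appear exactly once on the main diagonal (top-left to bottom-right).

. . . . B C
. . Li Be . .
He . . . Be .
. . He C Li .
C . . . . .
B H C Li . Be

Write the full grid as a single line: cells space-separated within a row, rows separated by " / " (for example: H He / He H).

Li Be H He B C / H He Li Be C B / He C B H Be Li / Be B He C Li H / C Li Be B H He / B H C Li He Be

row 2 has {Li,Be}; column 1 has {He,B,C} — only H is left for (r2,c1).
row 4 has {He,Li,C}; column 1 has {H,He,B,C} — only Be is left for (r4,c1).
row 4 has {He,Li,Be,C}; column 2 has {H} — only B is left for (r4,c2).
row 4 has {He,Li,Be,B,C}; column 6 has {Be,C} — only H is left for (r4,c6).
row 6 has {H,Li,Be,B,C}; column 5 has {Li,Be,B} — only He is left for (r6,c5).
row 1 has {B,C}; column 1 has {H,He,Be,B,C}; the diagonal has {Be,C} — only Li is left for (r1,c1).
row 2 has {H,Li,Be}; column 2 has {H,B}; the diagonal has {Li,Be,C} — only He is left for (r2,c2).
row 2 has {H,He,Li,Be}; column 5 has {He,Li,Be,B} — only C is left for (r2,c5).
row 2 has {H,He,Li,Be,C}; column 6 has {H,Be,C} — only B is left for (r2,c6).
row 3 has {He,Be}; column 6 has {H,Be,B,C} — only Li is left for (r3,c6).
row 5 has {C}; column 5 has {He,Li,Be,B,C}; the diagonal has {He,Li,Be,C} — only H is left for (r5,c5).
row 5 has {H,C}; column 6 has {H,Li,Be,B,C} — only He is left for (r5,c6).
row 1 has {Li,B,C}; column 2 has {H,He,B} — only Be is left for (r1,c2).
row 1 has {Li,Be,B,C}; column 3 has {He,Li,C} — only H is left for (r1,c3).
row 1 has {H,Li,Be,B,C}; column 4 has {Li,Be,C} — only He is left for (r1,c4).
row 3 has {He,Li,Be}; column 2 has {H,He,Be,B} — only C is left for (r3,c2).
row 3 has {He,Li,Be,C}; column 3 has {H,He,Li,C}; the diagonal has {H,He,Li,Be,C} — only B is left for (r3,c3).
row 3 has {He,Li,Be,B,C}; column 4 has {He,Li,Be,C} — only H is left for (r3,c4).
row 5 has {H,He,C}; column 2 has {H,He,Be,B,C} — only Li is left for (r5,c2).
row 5 has {H,He,Li,C}; column 3 has {H,He,Li,B,C} — only Be is left for (r5,c3).
row 5 has {H,He,Li,Be,C}; column 4 has {H,He,Li,Be,C} — only B is left for (r5,c4).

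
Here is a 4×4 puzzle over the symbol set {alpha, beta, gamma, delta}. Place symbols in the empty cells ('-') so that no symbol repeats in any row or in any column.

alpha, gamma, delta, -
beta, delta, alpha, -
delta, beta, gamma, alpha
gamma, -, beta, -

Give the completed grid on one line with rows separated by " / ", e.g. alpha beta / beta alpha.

Cell (r1,c4): row 1 has {alpha,gamma,delta}; column 4 has {alpha} → beta.
Cell (r2,c4): row 2 has {alpha,beta,delta}; column 4 has {alpha,beta} → gamma.
Cell (r4,c2): row 4 has {beta,gamma}; column 2 has {beta,gamma,delta} → alpha.
Cell (r4,c4): row 4 has {alpha,beta,gamma}; column 4 has {alpha,beta,gamma} → delta.

alpha gamma delta beta / beta delta alpha gamma / delta beta gamma alpha / gamma alpha beta delta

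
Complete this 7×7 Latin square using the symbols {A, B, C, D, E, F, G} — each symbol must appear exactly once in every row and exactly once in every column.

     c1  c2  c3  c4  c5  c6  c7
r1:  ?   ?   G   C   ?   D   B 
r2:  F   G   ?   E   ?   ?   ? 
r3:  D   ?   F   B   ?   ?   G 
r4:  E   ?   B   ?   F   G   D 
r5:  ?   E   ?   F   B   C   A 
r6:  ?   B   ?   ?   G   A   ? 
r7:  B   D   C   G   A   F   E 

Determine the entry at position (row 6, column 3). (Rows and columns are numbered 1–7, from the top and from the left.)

E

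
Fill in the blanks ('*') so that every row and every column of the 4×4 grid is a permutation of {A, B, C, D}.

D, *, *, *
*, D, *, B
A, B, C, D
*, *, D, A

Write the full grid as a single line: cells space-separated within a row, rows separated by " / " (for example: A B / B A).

D A B C / C D A B / A B C D / B C D A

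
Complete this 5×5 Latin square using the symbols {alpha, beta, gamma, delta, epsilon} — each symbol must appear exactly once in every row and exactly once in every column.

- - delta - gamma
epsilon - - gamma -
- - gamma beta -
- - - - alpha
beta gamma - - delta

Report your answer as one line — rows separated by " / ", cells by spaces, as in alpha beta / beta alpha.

alpha beta delta epsilon gamma / epsilon delta alpha gamma beta / delta alpha gamma beta epsilon / gamma epsilon beta delta alpha / beta gamma epsilon alpha delta

(r1,c1) = alpha
(r1,c4) = epsilon
(r2,c5) = beta
(r3,c1) = delta
(r3,c5) = epsilon
(r4,c1) = gamma
(r4,c4) = delta
(r5,c4) = alpha
(r1,c2) = beta
(r2,c3) = alpha
(r3,c2) = alpha
(r4,c2) = epsilon
(r4,c3) = beta
(r5,c3) = epsilon
(r2,c2) = delta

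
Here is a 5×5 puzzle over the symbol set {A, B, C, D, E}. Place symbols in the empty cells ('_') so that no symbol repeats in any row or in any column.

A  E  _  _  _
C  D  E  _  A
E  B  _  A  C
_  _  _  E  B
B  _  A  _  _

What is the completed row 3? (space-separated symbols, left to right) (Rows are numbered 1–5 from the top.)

(r1,c5) = D
(r2,c4) = B
(r3,c3) = D

E B D A C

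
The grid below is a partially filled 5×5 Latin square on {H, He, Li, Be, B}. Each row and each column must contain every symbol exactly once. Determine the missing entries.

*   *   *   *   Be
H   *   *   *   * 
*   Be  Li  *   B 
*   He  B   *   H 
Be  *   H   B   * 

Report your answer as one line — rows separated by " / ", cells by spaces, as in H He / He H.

(r1,c3) = He
(r2,c3) = Be
(r3,c1) = He
(r3,c4) = H
(r4,c1) = Li
(r4,c4) = Be
(r5,c2) = Li
(r5,c5) = He
(r1,c1) = B
(r1,c2) = H
(r1,c4) = Li
(r2,c2) = B
(r2,c4) = He
(r2,c5) = Li

B H He Li Be / H B Be He Li / He Be Li H B / Li He B Be H / Be Li H B He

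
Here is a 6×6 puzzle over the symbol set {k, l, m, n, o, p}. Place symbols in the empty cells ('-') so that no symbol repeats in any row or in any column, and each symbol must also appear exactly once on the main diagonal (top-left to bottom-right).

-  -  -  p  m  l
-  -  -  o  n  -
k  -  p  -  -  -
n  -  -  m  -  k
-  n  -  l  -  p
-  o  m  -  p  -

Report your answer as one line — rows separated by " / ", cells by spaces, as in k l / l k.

(r1,c1) = o
(r1,c2) = k
(r1,c3) = n
(r2,c2) = l
(r2,c3) = k
(r2,c6) = m
(r3,c2) = m
(r3,c4) = n
(r3,c6) = o
(r4,c2) = p
(r5,c1) = m
(r5,c3) = o
(r5,c5) = k
(r6,c1) = l
(r6,c4) = k
(r6,c6) = n
(r2,c1) = p
(r3,c5) = l
(r4,c3) = l
(r4,c5) = o

o k n p m l / p l k o n m / k m p n l o / n p l m o k / m n o l k p / l o m k p n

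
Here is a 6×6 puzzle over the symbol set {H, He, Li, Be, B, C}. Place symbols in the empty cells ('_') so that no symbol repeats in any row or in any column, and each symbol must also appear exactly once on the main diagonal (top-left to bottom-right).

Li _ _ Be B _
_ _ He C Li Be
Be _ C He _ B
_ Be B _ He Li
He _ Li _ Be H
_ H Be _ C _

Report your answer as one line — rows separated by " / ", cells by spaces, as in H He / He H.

Li He H Be B C / H B He C Li Be / Be Li C He H B / C Be B H He Li / He C Li B Be H / B H Be Li C He

(r1,c3) = H
(r2,c2) = B
(r3,c2) = Li
(r3,c5) = H
(r4,c4) = H
(r5,c2) = C
(r5,c4) = B
(r6,c1) = B
(r6,c4) = Li
(r6,c6) = He
(r1,c2) = He
(r1,c6) = C
(r2,c1) = H
(r4,c1) = C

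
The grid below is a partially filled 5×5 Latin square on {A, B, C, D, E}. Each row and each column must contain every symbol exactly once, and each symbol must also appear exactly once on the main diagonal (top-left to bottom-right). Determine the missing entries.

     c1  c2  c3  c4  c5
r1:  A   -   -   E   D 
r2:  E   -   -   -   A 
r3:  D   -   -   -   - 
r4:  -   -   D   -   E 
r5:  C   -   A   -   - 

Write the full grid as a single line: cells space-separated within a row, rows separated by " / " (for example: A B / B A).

A C B E D / E D C B A / D B E A C / B A D C E / C E A D B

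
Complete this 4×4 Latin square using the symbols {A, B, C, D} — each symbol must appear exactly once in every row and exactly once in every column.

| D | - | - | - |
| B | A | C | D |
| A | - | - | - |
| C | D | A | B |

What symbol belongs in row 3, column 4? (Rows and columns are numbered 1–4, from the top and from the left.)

(r1,c3) = B
(r3,c3) = D
(r3,c4) = C

C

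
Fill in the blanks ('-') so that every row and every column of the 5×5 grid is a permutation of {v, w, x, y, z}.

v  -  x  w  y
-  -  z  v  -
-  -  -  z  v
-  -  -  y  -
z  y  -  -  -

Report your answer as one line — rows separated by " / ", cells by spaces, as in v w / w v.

(r1,c2) = z
(r5,c4) = x
(r5,c5) = w
(r2,c5) = x
(r4,c5) = z
(r5,c3) = v
(r2,c2) = w
(r3,c2) = x
(r4,c2) = v
(r4,c3) = w
(r2,c1) = y
(r3,c1) = w
(r3,c3) = y
(r4,c1) = x

v z x w y / y w z v x / w x y z v / x v w y z / z y v x w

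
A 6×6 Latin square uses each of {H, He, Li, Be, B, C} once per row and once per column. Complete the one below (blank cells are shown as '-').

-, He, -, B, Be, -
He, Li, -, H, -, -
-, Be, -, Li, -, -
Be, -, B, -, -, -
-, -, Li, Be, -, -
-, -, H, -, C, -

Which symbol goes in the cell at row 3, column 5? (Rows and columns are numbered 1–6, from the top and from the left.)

H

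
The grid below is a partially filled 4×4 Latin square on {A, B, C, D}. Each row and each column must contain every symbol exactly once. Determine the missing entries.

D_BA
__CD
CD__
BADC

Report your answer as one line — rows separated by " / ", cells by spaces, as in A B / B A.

D C B A / A B C D / C D A B / B A D C

(r1,c2): row 1 has {A,B,D}; column 2 has {A,D}, so it must be C.
(r2,c1): row 2 has {C,D}; column 1 has {B,C,D}, so it must be A.
(r2,c2): row 2 has {A,C,D}; column 2 has {A,C,D}, so it must be B.
(r3,c3): row 3 has {C,D}; column 3 has {B,C,D}, so it must be A.
(r3,c4): row 3 has {A,C,D}; column 4 has {A,C,D}, so it must be B.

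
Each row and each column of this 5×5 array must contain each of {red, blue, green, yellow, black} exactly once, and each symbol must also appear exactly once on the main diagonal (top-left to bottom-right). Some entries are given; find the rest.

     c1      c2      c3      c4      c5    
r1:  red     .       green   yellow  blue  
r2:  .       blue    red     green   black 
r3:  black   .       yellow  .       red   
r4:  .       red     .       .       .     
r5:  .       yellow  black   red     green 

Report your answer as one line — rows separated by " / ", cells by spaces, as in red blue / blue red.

(r1,c2): row 1 has {red,blue,green,yellow}; column 2 has {red,blue,yellow}, so it must be black.
(r2,c1): row 2 has {red,blue,green,black}; column 1 has {red,black}, so it must be yellow.
(r3,c2): row 3 has {red,yellow,black}; column 2 has {red,blue,yellow,black}, so it must be green.
(r3,c4): row 3 has {red,green,yellow,black}; column 4 has {red,green,yellow}, so it must be blue.
(r4,c3): row 4 has {red}; column 3 has {red,green,yellow,black}, so it must be blue.
(r4,c4): row 4 has {red,blue}; column 4 has {red,blue,green,yellow}; the diagonal has {red,blue,green,yellow}, so it must be black.
(r4,c5): row 4 has {red,blue,black}; column 5 has {red,blue,green,black}, so it must be yellow.
(r5,c1): row 5 has {red,green,yellow,black}; column 1 has {red,yellow,black}, so it must be blue.
(r4,c1): row 4 has {red,blue,yellow,black}; column 1 has {red,blue,yellow,black}, so it must be green.

red black green yellow blue / yellow blue red green black / black green yellow blue red / green red blue black yellow / blue yellow black red green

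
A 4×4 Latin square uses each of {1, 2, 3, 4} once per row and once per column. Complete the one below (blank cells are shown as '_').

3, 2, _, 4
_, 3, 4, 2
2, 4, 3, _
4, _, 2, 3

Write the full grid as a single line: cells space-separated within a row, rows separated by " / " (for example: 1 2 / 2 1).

3 2 1 4 / 1 3 4 2 / 2 4 3 1 / 4 1 2 3

(r1,c3) = 1
(r2,c1) = 1
(r3,c4) = 1
(r4,c2) = 1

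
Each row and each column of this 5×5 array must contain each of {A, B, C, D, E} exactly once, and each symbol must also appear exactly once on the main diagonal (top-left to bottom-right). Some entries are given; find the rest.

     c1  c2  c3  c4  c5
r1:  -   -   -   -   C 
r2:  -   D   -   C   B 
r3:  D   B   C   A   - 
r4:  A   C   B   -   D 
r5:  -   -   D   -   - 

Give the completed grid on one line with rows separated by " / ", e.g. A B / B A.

(r2,c1) = E
(r2,c3) = A
(r3,c5) = E
(r4,c4) = E
(r5,c4) = B
(r5,c5) = A
(r1,c1) = B
(r1,c3) = E
(r1,c4) = D
(r5,c1) = C
(r5,c2) = E
(r1,c2) = A

B A E D C / E D A C B / D B C A E / A C B E D / C E D B A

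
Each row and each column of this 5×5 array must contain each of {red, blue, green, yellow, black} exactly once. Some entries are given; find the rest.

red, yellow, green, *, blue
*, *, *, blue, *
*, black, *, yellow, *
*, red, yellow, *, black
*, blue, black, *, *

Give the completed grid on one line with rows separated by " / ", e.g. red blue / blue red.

At row 1, column 4: row 1 has {red,blue,green,yellow}; column 4 has {blue,yellow}; that leaves black.
At row 2, column 2: row 2 has {blue}; column 2 has {red,blue,yellow,black}; that leaves green.
At row 2, column 3: row 2 has {blue,green}; column 3 has {green,yellow,black}; that leaves red.
At row 2, column 5: row 2 has {red,blue,green}; column 5 has {blue,black}; that leaves yellow.
At row 3, column 3: row 3 has {yellow,black}; column 3 has {red,green,yellow,black}; that leaves blue.
At row 4, column 4: row 4 has {red,yellow,black}; column 4 has {blue,yellow,black}; that leaves green.
At row 5, column 4: row 5 has {blue,black}; column 4 has {blue,green,yellow,black}; that leaves red.
At row 5, column 5: row 5 has {red,blue,black}; column 5 has {blue,yellow,black}; that leaves green.
At row 2, column 1: row 2 has {red,blue,green,yellow}; column 1 has {red}; that leaves black.
At row 3, column 1: row 3 has {blue,yellow,black}; column 1 has {red,black}; that leaves green.
At row 3, column 5: row 3 has {blue,green,yellow,black}; column 5 has {blue,green,yellow,black}; that leaves red.
At row 4, column 1: row 4 has {red,green,yellow,black}; column 1 has {red,green,black}; that leaves blue.
At row 5, column 1: row 5 has {red,blue,green,black}; column 1 has {red,blue,green,black}; that leaves yellow.

red yellow green black blue / black green red blue yellow / green black blue yellow red / blue red yellow green black / yellow blue black red green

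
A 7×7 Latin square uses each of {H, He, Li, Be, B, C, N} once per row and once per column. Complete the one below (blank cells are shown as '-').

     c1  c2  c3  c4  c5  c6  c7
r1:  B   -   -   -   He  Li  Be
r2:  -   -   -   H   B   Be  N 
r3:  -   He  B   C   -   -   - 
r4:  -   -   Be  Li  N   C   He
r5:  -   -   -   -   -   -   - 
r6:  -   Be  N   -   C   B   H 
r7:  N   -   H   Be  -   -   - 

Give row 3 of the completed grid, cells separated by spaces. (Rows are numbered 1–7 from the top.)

Be He B C H N Li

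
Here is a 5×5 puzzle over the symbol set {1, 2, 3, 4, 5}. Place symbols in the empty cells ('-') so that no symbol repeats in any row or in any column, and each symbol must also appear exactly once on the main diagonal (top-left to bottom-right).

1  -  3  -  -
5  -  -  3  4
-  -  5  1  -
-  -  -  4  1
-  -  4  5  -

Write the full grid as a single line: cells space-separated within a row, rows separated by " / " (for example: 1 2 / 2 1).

1 4 3 2 5 / 5 2 1 3 4 / 4 3 5 1 2 / 3 5 2 4 1 / 2 1 4 5 3

At row 1, column 4: row 1 has {1,3}; column 4 has {1,3,4,5}; that leaves 2.
At row 1, column 5: row 1 has {1,2,3}; column 5 has {1,4}; that leaves 5.
At row 2, column 2: row 2 has {3,4,5}; column 2 is empty so far; the diagonal has {1,4,5}; that leaves 2.
At row 2, column 3: row 2 has {2,3,4,5}; column 3 has {3,4,5}; that leaves 1.
At row 4, column 3: row 4 has {1,4}; column 3 has {1,3,4,5}; that leaves 2.
At row 5, column 5: row 5 has {4,5}; column 5 has {1,4,5}; the diagonal has {1,2,4,5}; that leaves 3.
At row 1, column 2: row 1 has {1,2,3,5}; column 2 has {2}; that leaves 4.
At row 3, column 2: row 3 has {1,5}; column 2 has {2,4}; that leaves 3.
At row 3, column 5: row 3 has {1,3,5}; column 5 has {1,3,4,5}; that leaves 2.
At row 4, column 1: row 4 has {1,2,4}; column 1 has {1,5}; that leaves 3.
At row 4, column 2: row 4 has {1,2,3,4}; column 2 has {2,3,4}; that leaves 5.
At row 5, column 1: row 5 has {3,4,5}; column 1 has {1,3,5}; that leaves 2.
At row 5, column 2: row 5 has {2,3,4,5}; column 2 has {2,3,4,5}; that leaves 1.
At row 3, column 1: row 3 has {1,2,3,5}; column 1 has {1,2,3,5}; that leaves 4.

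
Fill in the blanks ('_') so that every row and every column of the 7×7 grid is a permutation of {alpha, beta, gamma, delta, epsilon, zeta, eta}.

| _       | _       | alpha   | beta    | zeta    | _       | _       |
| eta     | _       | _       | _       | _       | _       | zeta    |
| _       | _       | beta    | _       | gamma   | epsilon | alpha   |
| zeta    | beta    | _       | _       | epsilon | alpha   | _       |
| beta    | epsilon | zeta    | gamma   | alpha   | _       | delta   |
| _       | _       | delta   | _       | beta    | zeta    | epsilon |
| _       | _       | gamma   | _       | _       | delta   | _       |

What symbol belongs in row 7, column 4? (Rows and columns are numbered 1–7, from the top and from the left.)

epsilon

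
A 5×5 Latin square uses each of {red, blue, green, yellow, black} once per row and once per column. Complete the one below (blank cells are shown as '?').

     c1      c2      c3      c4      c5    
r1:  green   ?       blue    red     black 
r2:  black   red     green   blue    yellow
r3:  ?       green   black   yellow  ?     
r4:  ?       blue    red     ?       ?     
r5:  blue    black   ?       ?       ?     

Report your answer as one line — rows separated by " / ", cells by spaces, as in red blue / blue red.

green yellow blue red black / black red green blue yellow / red green black yellow blue / yellow blue red black green / blue black yellow green red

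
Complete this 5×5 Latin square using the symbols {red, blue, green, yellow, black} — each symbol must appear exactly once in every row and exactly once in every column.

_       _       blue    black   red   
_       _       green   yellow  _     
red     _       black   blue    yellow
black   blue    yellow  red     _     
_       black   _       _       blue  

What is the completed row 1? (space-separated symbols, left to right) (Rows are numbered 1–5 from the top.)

green yellow blue black red

row 2 has {green,yellow}; column 1 has {red,black} — only blue is left for (r2,c1).
row 2 has {blue,green,yellow}; column 2 has {blue,black} — only red is left for (r2,c2).
row 2 has {red,blue,green,yellow}; column 5 has {red,blue,yellow} — only black is left for (r2,c5).
row 3 has {red,blue,yellow,black}; column 2 has {red,blue,black} — only green is left for (r3,c2).
row 4 has {red,blue,yellow,black}; column 5 has {red,blue,yellow,black} — only green is left for (r4,c5).
row 5 has {blue,black}; column 3 has {blue,green,yellow,black} — only red is left for (r5,c3).
row 5 has {red,blue,black}; column 4 has {red,blue,yellow,black} — only green is left for (r5,c4).
row 1 has {red,blue,black}; column 2 has {red,blue,green,black} — only yellow is left for (r1,c2).
row 5 has {red,blue,green,black}; column 1 has {red,blue,black} — only yellow is left for (r5,c1).
row 1 has {red,blue,yellow,black}; column 1 has {red,blue,yellow,black} — only green is left for (r1,c1).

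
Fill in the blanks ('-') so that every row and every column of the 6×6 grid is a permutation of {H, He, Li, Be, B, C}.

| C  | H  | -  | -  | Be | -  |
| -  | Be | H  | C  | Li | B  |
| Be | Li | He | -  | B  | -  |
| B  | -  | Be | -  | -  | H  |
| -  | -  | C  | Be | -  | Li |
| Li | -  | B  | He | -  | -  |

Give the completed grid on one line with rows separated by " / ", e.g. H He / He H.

C H Li B Be He / He Be H C Li B / Be Li He H B C / B He Be Li C H / H B C Be He Li / Li C B He H Be

(r1,c3) = Li
(r1,c4) = B
(r1,c6) = He
(r2,c1) = He
(r3,c4) = H
(r3,c6) = C
(r4,c4) = Li
(r5,c1) = H
(r5,c5) = He
(r6,c2) = C
(r6,c5) = H
(r6,c6) = Be
(r4,c2) = He
(r4,c5) = C
(r5,c2) = B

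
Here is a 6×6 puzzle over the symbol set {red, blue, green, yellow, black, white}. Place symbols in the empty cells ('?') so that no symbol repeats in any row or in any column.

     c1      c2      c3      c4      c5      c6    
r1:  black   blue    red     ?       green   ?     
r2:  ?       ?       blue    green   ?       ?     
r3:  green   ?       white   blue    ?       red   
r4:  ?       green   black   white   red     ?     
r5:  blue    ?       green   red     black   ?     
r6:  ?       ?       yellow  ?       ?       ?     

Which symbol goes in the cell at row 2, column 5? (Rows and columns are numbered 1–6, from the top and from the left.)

white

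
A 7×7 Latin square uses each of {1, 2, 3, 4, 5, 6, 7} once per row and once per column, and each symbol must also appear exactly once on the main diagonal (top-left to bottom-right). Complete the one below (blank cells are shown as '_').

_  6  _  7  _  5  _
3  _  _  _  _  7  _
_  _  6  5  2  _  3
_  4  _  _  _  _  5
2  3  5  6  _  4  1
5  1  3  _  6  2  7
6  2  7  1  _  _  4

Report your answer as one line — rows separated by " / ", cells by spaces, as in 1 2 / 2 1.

1 6 4 7 3 5 2 / 3 5 1 2 4 7 6 / 4 7 6 5 2 1 3 / 7 4 2 3 1 6 5 / 2 3 5 6 7 4 1 / 5 1 3 4 6 2 7 / 6 2 7 1 5 3 4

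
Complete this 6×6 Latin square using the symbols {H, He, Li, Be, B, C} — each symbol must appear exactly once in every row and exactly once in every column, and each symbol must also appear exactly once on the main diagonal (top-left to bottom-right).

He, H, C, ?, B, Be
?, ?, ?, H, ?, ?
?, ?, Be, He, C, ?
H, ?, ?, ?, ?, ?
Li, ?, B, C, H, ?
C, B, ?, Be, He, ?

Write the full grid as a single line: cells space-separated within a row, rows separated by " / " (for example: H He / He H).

(r1,c4): row 1 has {H,He,Be,B,C}; column 4 has {H,He,Be,C}, so it must be Li.
(r3,c1): row 3 has {He,Be,C}; column 1 has {H,He,Li,C}, so it must be B.
(r3,c2): row 3 has {He,Be,B,C}; column 2 has {H,B}, so it must be Li.
(r3,c6): row 3 has {He,Li,Be,B,C}; column 6 has {Be}, so it must be H.
(r4,c4): row 4 has {H}; column 4 has {H,He,Li,Be,C}; the diagonal has {H,He,Be}, so it must be B.
(r5,c6): row 5 has {H,Li,B,C}; column 6 has {H,Be}, so it must be He.
(r6,c6): row 6 has {He,Be,B,C}; column 6 has {H,He,Be}; the diagonal has {H,He,Be,B}, so it must be Li.
(r2,c1): row 2 has {H}; column 1 has {H,He,Li,B,C}, so it must be Be.
(r2,c2): row 2 has {H,Be}; column 2 has {H,Li,B}; the diagonal has {H,He,Li,Be,B}, so it must be C.
(r2,c5): row 2 has {H,Be,C}; column 5 has {H,He,B,C}, so it must be Li.
(r2,c6): row 2 has {H,Li,Be,C}; column 6 has {H,He,Li,Be}, so it must be B.
(r4,c5): row 4 has {H,B}; column 5 has {H,He,Li,B,C}, so it must be Be.
(r4,c6): row 4 has {H,Be,B}; column 6 has {H,He,Li,Be,B}, so it must be C.
(r5,c2): row 5 has {H,He,Li,B,C}; column 2 has {H,Li,B,C}, so it must be Be.
(r6,c3): row 6 has {He,Li,Be,B,C}; column 3 has {Be,B,C}, so it must be H.
(r2,c3): row 2 has {H,Li,Be,B,C}; column 3 has {H,Be,B,C}, so it must be He.
(r4,c2): row 4 has {H,Be,B,C}; column 2 has {H,Li,Be,B,C}, so it must be He.
(r4,c3): row 4 has {H,He,Be,B,C}; column 3 has {H,He,Be,B,C}, so it must be Li.

He H C Li B Be / Be C He H Li B / B Li Be He C H / H He Li B Be C / Li Be B C H He / C B H Be He Li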